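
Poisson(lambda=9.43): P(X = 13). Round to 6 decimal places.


P = e^(-lam) * lam^k / k!
e^(-9.43) ≈ 0.00008027920
lam^k = 9.43^13 ≈ 4662856021069.990266
k! = 13! = 6227020800
P = 0.00008027920 * 4662856021069.990266 / 6227020800 ≈ 0.060114

0.060114


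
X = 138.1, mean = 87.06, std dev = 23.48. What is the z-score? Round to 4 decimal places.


z = (X - mu) / sigma
X - mu = 138.1 - 87.06 = 51.04
z = 51.04 / 23.48 = 1276/587 ≈ 2.173765

2.1738


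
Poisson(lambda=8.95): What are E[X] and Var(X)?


E[X] = Var(X) = lambda = 8.95

8.95, 8.95


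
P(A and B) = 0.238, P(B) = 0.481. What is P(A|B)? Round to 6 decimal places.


P(A|B) = P(A and B) / P(B) = 0.238 / 0.481 = 238/481 ≈ 0.49480249

0.494802


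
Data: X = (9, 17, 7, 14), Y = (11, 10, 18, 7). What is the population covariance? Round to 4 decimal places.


Cov = (1/n)*sum((xi-xbar)(yi-ybar))
n = 4, xbar = 47/4 = 11.75, ybar = 46/4 = 11.5
sum((xi-xbar)(yi-ybar)) = -47.5
Cov = -47.5 / 4 = -11.875

-11.8750


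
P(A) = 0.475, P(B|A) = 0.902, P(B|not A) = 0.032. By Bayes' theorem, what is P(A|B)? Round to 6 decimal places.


P(A|B) = P(B|A)*P(A) / P(B), P(B) = P(B|A)*P(A) + P(B|not A)*P(not A)
P(B|A)*P(A) = 0.902 * 0.475 = 0.42845
P(B|not A)*P(not A) = 0.032 * 0.525 = 0.0168
P(B) = 0.42845 + 0.0168 = 0.44525
P(A|B) = 0.42845 / 0.44525 = 8569/8905 ≈ 0.96226839

0.962268


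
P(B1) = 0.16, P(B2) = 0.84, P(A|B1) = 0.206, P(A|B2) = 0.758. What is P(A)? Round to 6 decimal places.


P(A) = P(A|B1)*P(B1) + P(A|B2)*P(B2)
P(A|B1)*P(B1) = 0.206 * 0.16 = 0.03296
P(A|B2)*P(B2) = 0.758 * 0.84 = 0.63672
P(A) = 0.03296 + 0.63672 = 0.66968

0.669680


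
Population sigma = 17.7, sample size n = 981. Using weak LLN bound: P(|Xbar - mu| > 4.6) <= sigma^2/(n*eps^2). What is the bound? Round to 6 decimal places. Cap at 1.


bound = min(1, sigma^2/(n*eps^2))
sigma^2 = 17.7^2 = 313.29
n*eps^2 = 981 * 4.6^2 = 981 * 21.16 = 20757.96
sigma^2/(n*eps^2) = 313.29 / 20757.96 ≈ 0.01509252

0.015093


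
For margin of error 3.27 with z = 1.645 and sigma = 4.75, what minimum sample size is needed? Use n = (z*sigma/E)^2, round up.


z*sigma/E = 1.645 * 4.75 / 3.27 = 6251/2616 ≈ 2.389526
(z*sigma/E)^2 ≈ 5.709834
round up: n = 6

6


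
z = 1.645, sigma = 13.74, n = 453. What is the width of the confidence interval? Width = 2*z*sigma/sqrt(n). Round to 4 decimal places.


width = 2*z*sigma/sqrt(n)
2*z*sigma = 2 * 1.645 * 13.74 = 45.2046
sqrt(453) ≈ 21.283797
width = 45.2046 / 21.283797 ≈ 2.123897

2.1239


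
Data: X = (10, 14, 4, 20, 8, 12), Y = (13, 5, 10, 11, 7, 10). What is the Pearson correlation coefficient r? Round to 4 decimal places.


r = sum((xi-xbar)(yi-ybar)) / sqrt(sum((xi-xbar)^2) * sum((yi-ybar)^2))
n = 6, xbar = 68/6 = 34/3 ≈ 11.333333, ybar = 56/6 = 28/3 ≈ 9.333333
Sxy = sum((xi-xbar)(yi-ybar)) = 4/3 ≈ 1.333333
Sxx = sum((xi-xbar)^2) = 448/3 ≈ 149.333333
Syy = sum((yi-ybar)^2) = 124/3 ≈ 41.333333
sqrt(Sxx*Syy) ≈ 78.564906
r = Sxy / sqrt(Sxx*Syy) = 1.333333 / 78.564906 ≈ 0.016971

0.0170


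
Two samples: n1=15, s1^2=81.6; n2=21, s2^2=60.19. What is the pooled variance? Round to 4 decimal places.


sp^2 = ((n1-1)*s1^2 + (n2-1)*s2^2)/(n1+n2-2)
(n1-1)*s1^2 = 14 * 81.6 = 1142.4
(n2-1)*s2^2 = 20 * 60.19 = 1203.8
numerator = 1142.4 + 1203.8 = 2346.2
n1+n2-2 = 34
sp^2 = 2346.2 / 34 = 11731/170 ≈ 69.005882

69.0059


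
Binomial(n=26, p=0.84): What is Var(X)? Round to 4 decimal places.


Var = n*p*(1-p) = 26 * 0.84 * 0.16 = 3.4944

3.4944


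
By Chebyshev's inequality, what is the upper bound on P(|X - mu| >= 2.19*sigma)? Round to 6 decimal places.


P <= 1/k^2
k^2 = 2.19^2 = 4.7961
1/k^2 = 1 / 4.7961 ≈ 0.20850274

0.208503


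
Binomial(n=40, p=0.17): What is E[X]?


E[X] = n*p = 40 * 0.17 = 6.8

6.8


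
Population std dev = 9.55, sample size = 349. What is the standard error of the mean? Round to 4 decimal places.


SE = sigma / sqrt(n)
sqrt(349) ≈ 18.681542
SE = 9.55 / 18.681542 ≈ 0.511200

0.5112


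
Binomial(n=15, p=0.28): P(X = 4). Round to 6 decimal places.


P = C(n,k) * p^k * (1-p)^(n-k)
C(15,4) = 1365
p^k = 0.28^4 = 0.00614656
(1-p)^(n-k) = 0.72^11 ≈ 0.02695612
P = 1365 * 0.00614656 * 0.02695612 ≈ 0.226163

0.226163


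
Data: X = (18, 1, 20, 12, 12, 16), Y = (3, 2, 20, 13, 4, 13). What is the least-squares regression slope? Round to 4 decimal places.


b = sum((xi-xbar)(yi-ybar)) / sum((xi-xbar)^2)
n = 6, xbar = 79/6 ≈ 13.166667, ybar = 55/6 ≈ 9.166667
Sxy = sum((xi-xbar)(yi-ybar)) = 863/6 ≈ 143.833333
Sxx = sum((xi-xbar)^2) = 1373/6 ≈ 228.833333
b = Sxy / Sxx = 863/1373 ≈ 0.628551

0.6286


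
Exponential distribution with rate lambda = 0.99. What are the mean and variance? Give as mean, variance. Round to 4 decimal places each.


mean = 1/lam, var = 1/lam^2
mean = 1 / 0.99 = 100/99 ≈ 1.010101
lam^2 = 0.99^2 = 0.9801
var = 1 / 0.9801 = 10000/9801 ≈ 1.020304

1.0101, 1.0203


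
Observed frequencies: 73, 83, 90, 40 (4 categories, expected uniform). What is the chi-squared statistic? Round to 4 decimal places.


chi2 = sum((O-E)^2/E), E = total/4
total = 286, E = 286/4 = 71.5
(73 - 71.5)^2 / 71.5 = 2.25 / 71.5 = 9/286 ≈ 0.031469
(83 - 71.5)^2 / 71.5 = 132.25 / 71.5 = 529/286 ≈ 1.849650
(90 - 71.5)^2 / 71.5 = 342.25 / 71.5 = 1369/286 ≈ 4.786713
(40 - 71.5)^2 / 71.5 = 992.25 / 71.5 = 3969/286 ≈ 13.877622
chi2 = 226/11 ≈ 20.545455

20.5455


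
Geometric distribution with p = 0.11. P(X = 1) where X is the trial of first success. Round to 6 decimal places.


P = (1-p)^(k-1) * p
(1-p)^(k-1) = 0.89^0 = 1
P = 1 * 0.11 = 0.11

0.110000


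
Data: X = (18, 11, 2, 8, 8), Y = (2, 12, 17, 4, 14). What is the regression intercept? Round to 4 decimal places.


a = ybar - b*xbar, where b = sum((xi-xbar)(yi-ybar)) / sum((xi-xbar)^2)
n = 5, xbar = 47/5 = 9.4, ybar = 49/5 = 9.8
Sxy = sum((xi-xbar)(yi-ybar)) = -114.6
Sxx = sum((xi-xbar)^2) = 135.2
b = Sxy / Sxx = -573/676 ≈ -0.847633
a = 9.8 - (-0.847633) * 9.4 = 12011/676 ≈ 17.767751

17.7678


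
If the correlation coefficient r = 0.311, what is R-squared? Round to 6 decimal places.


R^2 = r^2 = (0.311)^2 = 0.096721

0.096721


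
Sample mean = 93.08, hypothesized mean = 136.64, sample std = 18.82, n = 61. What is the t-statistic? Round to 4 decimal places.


t = (xbar - mu0) / (s/sqrt(n))
xbar - mu0 = 93.08 - 136.64 = -43.56
sqrt(61) ≈ 7.81024968
s/sqrt(n) = 18.82 / 7.81024968 ≈ 2.40965408
t = -43.56 / 2.40965408 ≈ -18.077284

-18.0773


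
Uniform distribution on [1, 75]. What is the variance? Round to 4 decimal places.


Var = (b-a)^2 / 12
(b-a)^2 = (75 - 1)^2 = 5476
Var = 5476/12 ≈ 456.333333

456.3333


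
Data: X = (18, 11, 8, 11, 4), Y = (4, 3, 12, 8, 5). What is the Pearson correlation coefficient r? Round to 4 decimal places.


r = sum((xi-xbar)(yi-ybar)) / sqrt(sum((xi-xbar)^2) * sum((yi-ybar)^2))
n = 5, xbar = 52/5 = 10.4, ybar = 32/5 = 6.4
Sxy = sum((xi-xbar)(yi-ybar)) = -23.8
Sxx = sum((xi-xbar)^2) = 105.2
Syy = sum((yi-ybar)^2) = 53.2
sqrt(Sxx*Syy) ≈ 74.810694
r = Sxy / sqrt(Sxx*Syy) = -23.8 / 74.810694 ≈ -0.318136

-0.3181


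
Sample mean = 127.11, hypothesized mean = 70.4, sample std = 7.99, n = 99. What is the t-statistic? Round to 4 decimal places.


t = (xbar - mu0) / (s/sqrt(n))
xbar - mu0 = 127.11 - 70.4 = 56.71
sqrt(99) ≈ 9.94987437
s/sqrt(n) = 7.99 / 9.94987437 ≈ 0.80302521
t = 56.71 / 0.80302521 ≈ 70.620448

70.6204


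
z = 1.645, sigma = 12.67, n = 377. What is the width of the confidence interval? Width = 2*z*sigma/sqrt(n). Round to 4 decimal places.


width = 2*z*sigma/sqrt(n)
2*z*sigma = 2 * 1.645 * 12.67 = 41.6843
sqrt(377) ≈ 19.416488
width = 41.6843 / 19.416488 ≈ 2.146851

2.1469


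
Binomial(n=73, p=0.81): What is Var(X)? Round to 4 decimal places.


Var = n*p*(1-p) = 73 * 0.81 * 0.19 = 11.2347

11.2347


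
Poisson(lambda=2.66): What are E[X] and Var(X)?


E[X] = Var(X) = lambda = 2.66

2.66, 2.66


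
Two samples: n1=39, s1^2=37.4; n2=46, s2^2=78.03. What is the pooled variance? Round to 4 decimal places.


sp^2 = ((n1-1)*s1^2 + (n2-1)*s2^2)/(n1+n2-2)
(n1-1)*s1^2 = 38 * 37.4 = 1421.2
(n2-1)*s2^2 = 45 * 78.03 = 3511.35
numerator = 1421.2 + 3511.35 = 4932.55
n1+n2-2 = 83
sp^2 = 4932.55 / 83 = 98651/1660 ≈ 59.428313

59.4283


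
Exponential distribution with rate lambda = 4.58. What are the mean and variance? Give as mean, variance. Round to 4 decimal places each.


mean = 1/lam, var = 1/lam^2
mean = 1 / 4.58 = 50/229 ≈ 0.218341
lam^2 = 4.58^2 = 20.9764
var = 1 / 20.9764 ≈ 0.047673

0.2183, 0.0477


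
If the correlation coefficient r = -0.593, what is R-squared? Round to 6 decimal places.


R^2 = r^2 = (-0.593)^2 = 0.351649

0.351649


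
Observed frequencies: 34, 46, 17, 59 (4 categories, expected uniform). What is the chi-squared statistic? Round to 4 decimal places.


chi2 = sum((O-E)^2/E), E = total/4
total = 156, E = 156/4 = 39
(34 - 39)^2 / 39 = 25 / 39 = 25/39 ≈ 0.641026
(46 - 39)^2 / 39 = 49 / 39 = 49/39 ≈ 1.256410
(17 - 39)^2 / 39 = 484 / 39 = 484/39 ≈ 12.410256
(59 - 39)^2 / 39 = 400 / 39 = 400/39 ≈ 10.256410
chi2 = 958/39 ≈ 24.564103

24.5641


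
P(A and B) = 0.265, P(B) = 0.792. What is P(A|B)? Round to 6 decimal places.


P(A|B) = P(A and B) / P(B) = 0.265 / 0.792 = 265/792 ≈ 0.33459596

0.334596


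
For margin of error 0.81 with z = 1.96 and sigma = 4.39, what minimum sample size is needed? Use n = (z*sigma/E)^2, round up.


z*sigma/E = 1.96 * 4.39 / 0.81 = 21511/2025 ≈ 10.622716
(z*sigma/E)^2 ≈ 112.842096
round up: n = 113

113


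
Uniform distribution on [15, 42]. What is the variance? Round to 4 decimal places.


Var = (b-a)^2 / 12
(b-a)^2 = (42 - 15)^2 = 729
Var = 729/12 = 60.75

60.7500


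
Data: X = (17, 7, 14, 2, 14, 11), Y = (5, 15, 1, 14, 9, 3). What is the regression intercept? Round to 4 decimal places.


a = ybar - b*xbar, where b = sum((xi-xbar)(yi-ybar)) / sum((xi-xbar)^2)
n = 6, xbar = 65/6 ≈ 10.833333, ybar = 47/6 ≈ 7.833333
Sxy = sum((xi-xbar)(yi-ybar)) = -709/6 ≈ -118.166667
Sxx = sum((xi-xbar)^2) = 905/6 ≈ 150.833333
b = Sxy / Sxx = -709/905 ≈ -0.783425
a = 7.833333 - (-0.783425) * 10.833333 = 2954/181 ≈ 16.320442

16.3204


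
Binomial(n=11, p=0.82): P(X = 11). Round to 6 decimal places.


P = C(n,k) * p^k * (1-p)^(n-k)
C(11,11) = 1
p^k = 0.82^11 ≈ 0.1127074
(1-p)^(n-k) = 0.18^0 = 1
P = 1 * 0.1127074 * 1 ≈ 0.112707

0.112707


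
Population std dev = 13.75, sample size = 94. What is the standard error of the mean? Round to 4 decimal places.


SE = sigma / sqrt(n)
sqrt(94) ≈ 9.695360
SE = 13.75 / 9.695360 ≈ 1.418204

1.4182


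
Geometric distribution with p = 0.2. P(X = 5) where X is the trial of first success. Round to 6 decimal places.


P = (1-p)^(k-1) * p
(1-p)^(k-1) = 0.8^4 = 0.4096
P = 0.4096 * 0.2 = 0.08192

0.081920


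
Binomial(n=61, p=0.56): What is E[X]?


E[X] = n*p = 61 * 0.56 = 34.16

34.16


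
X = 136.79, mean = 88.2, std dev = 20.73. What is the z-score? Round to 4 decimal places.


z = (X - mu) / sigma
X - mu = 136.79 - 88.2 = 48.59
z = 48.59 / 20.73 = 4859/2073 ≈ 2.343946

2.3439


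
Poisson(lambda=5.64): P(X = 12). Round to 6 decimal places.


P = e^(-lam) * lam^k / k!
e^(-5.64) ≈ 0.003552868
lam^k = 5.64^12 ≈ 1035974934.631226
k! = 12! = 479001600
P = 0.003552868 * 1035974934.631226 / 479001600 ≈ 0.007684

0.007684


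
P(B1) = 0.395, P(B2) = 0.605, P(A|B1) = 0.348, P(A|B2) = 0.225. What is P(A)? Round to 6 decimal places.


P(A) = P(A|B1)*P(B1) + P(A|B2)*P(B2)
P(A|B1)*P(B1) = 0.348 * 0.395 = 0.13746
P(A|B2)*P(B2) = 0.225 * 0.605 = 0.136125
P(A) = 0.13746 + 0.136125 = 0.273585

0.273585


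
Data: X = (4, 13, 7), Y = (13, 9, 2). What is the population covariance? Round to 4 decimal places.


Cov = (1/n)*sum((xi-xbar)(yi-ybar))
n = 3, xbar = 24/3 = 8, ybar = 24/3 = 8
sum((xi-xbar)(yi-ybar)) = -9
Cov = -9 / 3 = -3

-3.0000


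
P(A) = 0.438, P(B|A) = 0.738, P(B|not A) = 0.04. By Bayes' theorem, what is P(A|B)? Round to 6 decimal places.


P(A|B) = P(B|A)*P(A) / P(B), P(B) = P(B|A)*P(A) + P(B|not A)*P(not A)
P(B|A)*P(A) = 0.738 * 0.438 = 0.323244
P(B|not A)*P(not A) = 0.04 * 0.562 = 0.02248
P(B) = 0.323244 + 0.02248 = 0.345724
P(A|B) = 0.323244 / 0.345724 ≈ 0.93497703

0.934977


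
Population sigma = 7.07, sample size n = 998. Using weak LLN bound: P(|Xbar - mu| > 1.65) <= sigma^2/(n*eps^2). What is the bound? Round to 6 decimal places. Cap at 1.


bound = min(1, sigma^2/(n*eps^2))
sigma^2 = 7.07^2 = 49.9849
n*eps^2 = 998 * 1.65^2 = 998 * 2.7225 = 2717.055
sigma^2/(n*eps^2) = 49.9849 / 2717.055 ≈ 0.01839672

0.018397


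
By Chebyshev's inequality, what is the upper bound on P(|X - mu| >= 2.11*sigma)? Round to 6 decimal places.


P <= 1/k^2
k^2 = 2.11^2 = 4.4521
1/k^2 = 1 / 4.4521 ≈ 0.22461310

0.224613


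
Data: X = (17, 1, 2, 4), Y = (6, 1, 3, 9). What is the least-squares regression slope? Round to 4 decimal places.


b = sum((xi-xbar)(yi-ybar)) / sum((xi-xbar)^2)
n = 4, xbar = 24/4 = 6, ybar = 19/4 = 4.75
Sxy = sum((xi-xbar)(yi-ybar)) = 31
Sxx = sum((xi-xbar)^2) = 166
b = Sxy / Sxx = 31/166 ≈ 0.186747

0.1867


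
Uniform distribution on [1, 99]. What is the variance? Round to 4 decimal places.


Var = (b-a)^2 / 12
(b-a)^2 = (99 - 1)^2 = 9604
Var = 9604/12 ≈ 800.333333

800.3333


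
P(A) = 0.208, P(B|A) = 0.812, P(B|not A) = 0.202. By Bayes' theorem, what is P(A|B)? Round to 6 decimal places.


P(A|B) = P(B|A)*P(A) / P(B), P(B) = P(B|A)*P(A) + P(B|not A)*P(not A)
P(B|A)*P(A) = 0.812 * 0.208 = 0.168896
P(B|not A)*P(not A) = 0.202 * 0.792 = 0.159984
P(B) = 0.168896 + 0.159984 = 0.32888
P(A|B) = 0.168896 / 0.32888 ≈ 0.51354901

0.513549


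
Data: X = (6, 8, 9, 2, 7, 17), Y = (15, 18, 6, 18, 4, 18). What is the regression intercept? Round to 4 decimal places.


a = ybar - b*xbar, where b = sum((xi-xbar)(yi-ybar)) / sum((xi-xbar)^2)
n = 6, xbar = 49/6 ≈ 8.166667, ybar = 79/6 ≈ 13.166667
Sxy = sum((xi-xbar)(yi-ybar)) = 77/6 ≈ 12.833333
Sxx = sum((xi-xbar)^2) = 737/6 ≈ 122.833333
b = Sxy / Sxx = 7/67 ≈ 0.104478
a = 13.166667 - 0.104478 * 8.166667 = 825/67 ≈ 12.313433

12.3134


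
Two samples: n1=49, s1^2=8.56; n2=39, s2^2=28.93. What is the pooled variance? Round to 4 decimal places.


sp^2 = ((n1-1)*s1^2 + (n2-1)*s2^2)/(n1+n2-2)
(n1-1)*s1^2 = 48 * 8.56 = 410.88
(n2-1)*s2^2 = 38 * 28.93 = 1099.34
numerator = 410.88 + 1099.34 = 1510.22
n1+n2-2 = 86
sp^2 = 1510.22 / 86 = 75511/4300 ≈ 17.560698

17.5607


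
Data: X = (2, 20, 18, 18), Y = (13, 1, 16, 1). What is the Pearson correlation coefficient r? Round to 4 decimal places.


r = sum((xi-xbar)(yi-ybar)) / sqrt(sum((xi-xbar)^2) * sum((yi-ybar)^2))
n = 4, xbar = 58/4 = 14.5, ybar = 31/4 = 7.75
Sxy = sum((xi-xbar)(yi-ybar)) = -97.5
Sxx = sum((xi-xbar)^2) = 211
Syy = sum((yi-ybar)^2) = 186.75
sqrt(Sxx*Syy) ≈ 198.505038
r = Sxy / sqrt(Sxx*Syy) = -97.5 / 198.505038 ≈ -0.491171

-0.4912


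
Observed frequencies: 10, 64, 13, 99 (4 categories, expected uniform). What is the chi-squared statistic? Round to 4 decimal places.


chi2 = sum((O-E)^2/E), E = total/4
total = 186, E = 186/4 = 46.5
(10 - 46.5)^2 / 46.5 = 1332.25 / 46.5 = 5329/186 ≈ 28.650538
(64 - 46.5)^2 / 46.5 = 306.25 / 46.5 = 1225/186 ≈ 6.586022
(13 - 46.5)^2 / 46.5 = 1122.25 / 46.5 = 4489/186 ≈ 24.134409
(99 - 46.5)^2 / 46.5 = 2756.25 / 46.5 = 3675/62 ≈ 59.274194
chi2 = 3678/31 ≈ 118.645161

118.6452


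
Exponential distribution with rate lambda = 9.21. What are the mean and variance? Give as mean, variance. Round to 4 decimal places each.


mean = 1/lam, var = 1/lam^2
mean = 1 / 9.21 = 100/921 ≈ 0.108578
lam^2 = 9.21^2 = 84.8241
var = 1 / 84.8241 ≈ 0.011789

0.1086, 0.0118


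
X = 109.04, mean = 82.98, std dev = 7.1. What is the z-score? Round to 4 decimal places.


z = (X - mu) / sigma
X - mu = 109.04 - 82.98 = 26.06
z = 26.06 / 7.1 = 1303/355 ≈ 3.670423

3.6704


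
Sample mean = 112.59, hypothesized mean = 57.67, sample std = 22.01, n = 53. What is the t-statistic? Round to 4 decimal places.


t = (xbar - mu0) / (s/sqrt(n))
xbar - mu0 = 112.59 - 57.67 = 54.92
sqrt(53) ≈ 7.28010989
s/sqrt(n) = 22.01 / 7.28010989 ≈ 3.02330601
t = 54.92 / 3.02330601 ≈ 18.165545

18.1655


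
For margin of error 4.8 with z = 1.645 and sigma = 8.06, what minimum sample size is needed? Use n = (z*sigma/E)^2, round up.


z*sigma/E = 1.645 * 8.06 / 4.8 ≈ 2.762229
(z*sigma/E)^2 ≈ 7.629910
round up: n = 8

8


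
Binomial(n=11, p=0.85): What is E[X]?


E[X] = n*p = 11 * 0.85 = 9.35

9.35


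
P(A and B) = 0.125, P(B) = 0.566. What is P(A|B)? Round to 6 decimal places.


P(A|B) = P(A and B) / P(B) = 0.125 / 0.566 = 125/566 ≈ 0.22084806

0.220848


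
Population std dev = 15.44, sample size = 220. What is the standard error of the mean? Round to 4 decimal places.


SE = sigma / sqrt(n)
sqrt(220) ≈ 14.832397
SE = 15.44 / 14.832397 ≈ 1.040965

1.0410


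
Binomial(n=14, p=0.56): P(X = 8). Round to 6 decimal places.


P = C(n,k) * p^k * (1-p)^(n-k)
C(14,8) = 3003
p^k = 0.56^8 ≈ 0.009671731
(1-p)^(n-k) = 0.44^6 ≈ 0.007256314
P = 3003 * 0.009671731 * 0.007256314 ≈ 0.210754

0.210754


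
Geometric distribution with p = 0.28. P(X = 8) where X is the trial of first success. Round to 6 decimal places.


P = (1-p)^(k-1) * p
(1-p)^(k-1) = 0.72^7 ≈ 0.1003061
P = 0.1003061 * 0.28 ≈ 0.02808572

0.028086


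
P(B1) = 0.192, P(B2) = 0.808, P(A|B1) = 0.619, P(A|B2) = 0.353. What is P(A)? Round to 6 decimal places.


P(A) = P(A|B1)*P(B1) + P(A|B2)*P(B2)
P(A|B1)*P(B1) = 0.619 * 0.192 = 0.118848
P(A|B2)*P(B2) = 0.353 * 0.808 = 0.285224
P(A) = 0.118848 + 0.285224 = 0.404072

0.404072


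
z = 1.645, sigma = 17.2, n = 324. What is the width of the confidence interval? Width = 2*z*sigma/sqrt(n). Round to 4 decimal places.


width = 2*z*sigma/sqrt(n)
2*z*sigma = 2 * 1.645 * 17.2 = 56.588
sqrt(324) = 18
width = 56.588 / 18 = 14147/4500 ≈ 3.143778

3.1438


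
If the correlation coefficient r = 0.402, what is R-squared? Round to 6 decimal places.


R^2 = r^2 = (0.402)^2 = 0.161604

0.161604


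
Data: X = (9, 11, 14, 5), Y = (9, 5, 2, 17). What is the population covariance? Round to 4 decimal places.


Cov = (1/n)*sum((xi-xbar)(yi-ybar))
n = 4, xbar = 39/4 = 9.75, ybar = 33/4 = 8.25
sum((xi-xbar)(yi-ybar)) = -72.75
Cov = -72.75 / 4 = -18.1875

-18.1875


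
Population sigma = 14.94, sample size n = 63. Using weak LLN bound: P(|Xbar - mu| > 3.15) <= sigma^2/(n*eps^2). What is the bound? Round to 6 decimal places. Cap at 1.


bound = min(1, sigma^2/(n*eps^2))
sigma^2 = 14.94^2 = 223.2036
n*eps^2 = 63 * 3.15^2 = 63 * 9.9225 = 625.1175
sigma^2/(n*eps^2) = 223.2036 / 625.1175 ≈ 0.35705863

0.357059


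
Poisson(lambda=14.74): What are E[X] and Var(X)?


E[X] = Var(X) = lambda = 14.74

14.74, 14.74


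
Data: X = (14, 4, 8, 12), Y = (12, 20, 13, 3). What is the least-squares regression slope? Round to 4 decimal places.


b = sum((xi-xbar)(yi-ybar)) / sum((xi-xbar)^2)
n = 4, xbar = 38/4 = 9.5, ybar = 48/4 = 12
Sxy = sum((xi-xbar)(yi-ybar)) = -68
Sxx = sum((xi-xbar)^2) = 59
b = Sxy / Sxx = -68/59 ≈ -1.152542

-1.1525


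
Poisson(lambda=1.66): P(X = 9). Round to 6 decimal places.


P = e^(-lam) * lam^k / k!
e^(-1.66) ≈ 0.1901390
lam^k = 1.66^9 ≈ 95.713411
k! = 9! = 362880
P = 0.1901390 * 95.713411 / 362880 ≈ 0.000050

0.000050


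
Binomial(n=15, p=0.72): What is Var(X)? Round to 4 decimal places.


Var = n*p*(1-p) = 15 * 0.72 * 0.28 = 3.024

3.0240


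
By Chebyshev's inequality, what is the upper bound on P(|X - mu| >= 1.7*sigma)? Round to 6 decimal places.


P <= 1/k^2
k^2 = 1.7^2 = 2.89
1/k^2 = 1 / 2.89 = 100/289 ≈ 0.34602076

0.346021


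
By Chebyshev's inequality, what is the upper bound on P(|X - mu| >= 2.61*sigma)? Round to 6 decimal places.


P <= 1/k^2
k^2 = 2.61^2 = 6.8121
1/k^2 = 1 / 6.8121 ≈ 0.14679761

0.146798


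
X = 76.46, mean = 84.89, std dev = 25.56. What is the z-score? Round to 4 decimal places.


z = (X - mu) / sigma
X - mu = 76.46 - 84.89 = -8.43
z = -8.43 / 25.56 = -281/852 ≈ -0.329812

-0.3298


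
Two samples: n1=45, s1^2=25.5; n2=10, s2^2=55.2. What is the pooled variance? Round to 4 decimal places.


sp^2 = ((n1-1)*s1^2 + (n2-1)*s2^2)/(n1+n2-2)
(n1-1)*s1^2 = 44 * 25.5 = 1122
(n2-1)*s2^2 = 9 * 55.2 = 496.8
numerator = 1122 + 496.8 = 1618.8
n1+n2-2 = 53
sp^2 = 1618.8 / 53 = 8094/265 ≈ 30.543396

30.5434


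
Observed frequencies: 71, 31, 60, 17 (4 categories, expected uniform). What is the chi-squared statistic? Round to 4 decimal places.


chi2 = sum((O-E)^2/E), E = total/4
total = 179, E = 179/4 = 44.75
(71 - 44.75)^2 / 44.75 = 689.0625 / 44.75 = 11025/716 ≈ 15.398045
(31 - 44.75)^2 / 44.75 = 189.0625 / 44.75 = 3025/716 ≈ 4.224860
(60 - 44.75)^2 / 44.75 = 232.5625 / 44.75 = 3721/716 ≈ 5.196927
(17 - 44.75)^2 / 44.75 = 770.0625 / 44.75 = 12321/716 ≈ 17.208101
chi2 = 7523/179 ≈ 42.027933

42.0279


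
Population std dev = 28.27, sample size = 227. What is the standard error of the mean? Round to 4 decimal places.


SE = sigma / sqrt(n)
sqrt(227) ≈ 15.066519
SE = 28.27 / 15.066519 ≈ 1.876346

1.8763


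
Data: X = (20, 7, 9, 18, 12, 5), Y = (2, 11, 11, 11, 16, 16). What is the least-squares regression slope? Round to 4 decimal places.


b = sum((xi-xbar)(yi-ybar)) / sum((xi-xbar)^2)
n = 6, xbar = 71/6 ≈ 11.833333, ybar = 67/6 ≈ 11.166667
Sxy = sum((xi-xbar)(yi-ybar)) = -641/6 ≈ -106.833333
Sxx = sum((xi-xbar)^2) = 1097/6 ≈ 182.833333
b = Sxy / Sxx = -641/1097 ≈ -0.584321

-0.5843


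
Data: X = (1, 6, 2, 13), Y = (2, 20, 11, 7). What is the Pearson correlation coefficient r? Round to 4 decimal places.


r = sum((xi-xbar)(yi-ybar)) / sqrt(sum((xi-xbar)^2) * sum((yi-ybar)^2))
n = 4, xbar = 22/4 = 5.5, ybar = 40/4 = 10
Sxy = sum((xi-xbar)(yi-ybar)) = 15
Sxx = sum((xi-xbar)^2) = 89
Syy = sum((yi-ybar)^2) = 174
sqrt(Sxx*Syy) ≈ 124.442758
r = Sxy / sqrt(Sxx*Syy) = 15 / 124.442758 ≈ 0.120537

0.1205


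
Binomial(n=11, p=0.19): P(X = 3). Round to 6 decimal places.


P = C(n,k) * p^k * (1-p)^(n-k)
C(11,3) = 165
p^k = 0.19^3 = 0.006859
(1-p)^(n-k) = 0.81^8 ≈ 0.1853020
P = 165 * 0.006859 * 0.1853020 ≈ 0.209713

0.209713


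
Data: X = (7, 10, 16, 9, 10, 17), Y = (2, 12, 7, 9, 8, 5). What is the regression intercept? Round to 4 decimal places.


a = ybar - b*xbar, where b = sum((xi-xbar)(yi-ybar)) / sum((xi-xbar)^2)
n = 6, xbar = 69/6 = 11.5, ybar = 43/6 ≈ 7.166667
Sxy = sum((xi-xbar)(yi-ybar)) = -2.5
Sxx = sum((xi-xbar)^2) = 81.5
b = Sxy / Sxx = -5/163 ≈ -0.030675
a = 7.166667 - (-0.030675) * 11.5 = 3677/489 ≈ 7.519427

7.5194


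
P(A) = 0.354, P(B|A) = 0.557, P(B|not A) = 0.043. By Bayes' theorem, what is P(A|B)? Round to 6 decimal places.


P(A|B) = P(B|A)*P(A) / P(B), P(B) = P(B|A)*P(A) + P(B|not A)*P(not A)
P(B|A)*P(A) = 0.557 * 0.354 = 0.197178
P(B|not A)*P(not A) = 0.043 * 0.646 = 0.027778
P(B) = 0.197178 + 0.027778 = 0.224956
P(A|B) = 0.197178 / 0.224956 ≈ 0.87651807

0.876518


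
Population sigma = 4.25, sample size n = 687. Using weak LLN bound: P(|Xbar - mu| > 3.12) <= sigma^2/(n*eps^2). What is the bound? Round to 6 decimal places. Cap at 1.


bound = min(1, sigma^2/(n*eps^2))
sigma^2 = 4.25^2 = 18.0625
n*eps^2 = 687 * 3.12^2 = 687 * 9.7344 = 6687.5328
sigma^2/(n*eps^2) = 18.0625 / 6687.5328 ≈ 0.00270092

0.002701


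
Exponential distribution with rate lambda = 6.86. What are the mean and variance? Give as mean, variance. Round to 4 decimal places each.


mean = 1/lam, var = 1/lam^2
mean = 1 / 6.86 = 50/343 ≈ 0.145773
lam^2 = 6.86^2 = 47.0596
var = 1 / 47.0596 ≈ 0.021250

0.1458, 0.0212


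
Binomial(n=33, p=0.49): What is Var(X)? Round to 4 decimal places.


Var = n*p*(1-p) = 33 * 0.49 * 0.51 = 8.2467

8.2467


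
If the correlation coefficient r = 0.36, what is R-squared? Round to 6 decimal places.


R^2 = r^2 = (0.36)^2 = 0.1296

0.129600


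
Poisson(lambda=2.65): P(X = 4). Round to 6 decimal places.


P = e^(-lam) * lam^k / k!
e^(-2.65) ≈ 0.07065121
lam^k = 2.65^4 ≈ 49.315506
k! = 4! = 24
P = 0.07065121 * 49.315506 / 24 ≈ 0.145175

0.145175


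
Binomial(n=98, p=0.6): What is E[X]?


E[X] = n*p = 98 * 0.6 = 58.8

58.8


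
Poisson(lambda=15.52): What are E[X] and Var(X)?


E[X] = Var(X) = lambda = 15.52

15.52, 15.52


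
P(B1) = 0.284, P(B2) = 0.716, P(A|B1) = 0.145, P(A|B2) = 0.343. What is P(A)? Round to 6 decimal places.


P(A) = P(A|B1)*P(B1) + P(A|B2)*P(B2)
P(A|B1)*P(B1) = 0.145 * 0.284 = 0.04118
P(A|B2)*P(B2) = 0.343 * 0.716 = 0.245588
P(A) = 0.04118 + 0.245588 = 0.286768

0.286768


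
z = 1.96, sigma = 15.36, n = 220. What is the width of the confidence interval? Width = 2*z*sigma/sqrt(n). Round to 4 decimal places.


width = 2*z*sigma/sqrt(n)
2*z*sigma = 2 * 1.96 * 15.36 = 60.2112
sqrt(220) ≈ 14.832397
width = 60.2112 / 14.832397 ≈ 4.059438

4.0594


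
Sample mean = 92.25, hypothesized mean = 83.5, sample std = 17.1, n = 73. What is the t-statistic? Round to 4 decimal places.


t = (xbar - mu0) / (s/sqrt(n))
xbar - mu0 = 92.25 - 83.5 = 8.75
sqrt(73) ≈ 8.54400375
s/sqrt(n) = 17.1 / 8.54400375 ≈ 2.00140362
t = 8.75 / 2.00140362 ≈ 4.371932

4.3719


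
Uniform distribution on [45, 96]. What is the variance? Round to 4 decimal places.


Var = (b-a)^2 / 12
(b-a)^2 = (96 - 45)^2 = 2601
Var = 2601/12 = 216.75

216.7500


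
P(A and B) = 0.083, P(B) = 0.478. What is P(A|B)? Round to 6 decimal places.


P(A|B) = P(A and B) / P(B) = 0.083 / 0.478 = 83/478 ≈ 0.17364017

0.173640


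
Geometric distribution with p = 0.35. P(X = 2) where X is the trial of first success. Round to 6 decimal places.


P = (1-p)^(k-1) * p
(1-p)^(k-1) = 0.65^1 = 0.65
P = 0.65 * 0.35 = 0.2275

0.227500


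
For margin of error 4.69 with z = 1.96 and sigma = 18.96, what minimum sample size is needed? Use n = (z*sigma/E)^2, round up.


z*sigma/E = 1.96 * 18.96 / 4.69 = 13272/1675 ≈ 7.923582
(z*sigma/E)^2 ≈ 62.783153
round up: n = 63

63


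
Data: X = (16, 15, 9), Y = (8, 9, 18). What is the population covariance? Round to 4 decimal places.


Cov = (1/n)*sum((xi-xbar)(yi-ybar))
n = 3, xbar = 40/3 ≈ 13.333333, ybar = 35/3 ≈ 11.666667
sum((xi-xbar)(yi-ybar)) = -125/3 ≈ -41.666667
Cov = -41.666667 / 3 = -125/9 ≈ -13.888889

-13.8889


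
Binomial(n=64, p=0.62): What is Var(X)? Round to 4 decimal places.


Var = n*p*(1-p) = 64 * 0.62 * 0.38 = 15.0784

15.0784


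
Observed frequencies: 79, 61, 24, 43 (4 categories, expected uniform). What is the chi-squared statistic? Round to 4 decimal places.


chi2 = sum((O-E)^2/E), E = total/4
total = 207, E = 207/4 = 51.75
(79 - 51.75)^2 / 51.75 = 742.5625 / 51.75 = 11881/828 ≈ 14.349034
(61 - 51.75)^2 / 51.75 = 85.5625 / 51.75 = 1369/828 ≈ 1.653382
(24 - 51.75)^2 / 51.75 = 770.0625 / 51.75 = 1369/92 ≈ 14.880435
(43 - 51.75)^2 / 51.75 = 76.5625 / 51.75 = 1225/828 ≈ 1.479469
chi2 = 2233/69 ≈ 32.362319

32.3623


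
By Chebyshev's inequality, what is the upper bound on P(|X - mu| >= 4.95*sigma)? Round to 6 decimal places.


P <= 1/k^2
k^2 = 4.95^2 = 24.5025
1/k^2 = 1 / 24.5025 = 400/9801 ≈ 0.04081216

0.040812


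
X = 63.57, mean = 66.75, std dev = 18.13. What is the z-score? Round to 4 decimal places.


z = (X - mu) / sigma
X - mu = 63.57 - 66.75 = -3.18
z = -3.18 / 18.13 = -318/1813 ≈ -0.175400

-0.1754


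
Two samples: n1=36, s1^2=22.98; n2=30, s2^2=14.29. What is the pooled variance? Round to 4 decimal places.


sp^2 = ((n1-1)*s1^2 + (n2-1)*s2^2)/(n1+n2-2)
(n1-1)*s1^2 = 35 * 22.98 = 804.3
(n2-1)*s2^2 = 29 * 14.29 = 414.41
numerator = 804.3 + 414.41 = 1218.71
n1+n2-2 = 64
sp^2 = 1218.71 / 64 = 121871/6400 ≈ 19.042344

19.0423


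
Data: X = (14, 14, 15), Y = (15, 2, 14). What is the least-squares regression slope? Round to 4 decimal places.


b = sum((xi-xbar)(yi-ybar)) / sum((xi-xbar)^2)
n = 3, xbar = 43/3 ≈ 14.333333, ybar = 31/3 ≈ 10.333333
Sxy = sum((xi-xbar)(yi-ybar)) = 11/3 ≈ 3.666667
Sxx = sum((xi-xbar)^2) = 2/3 ≈ 0.666667
b = Sxy / Sxx = 5.5

5.5000


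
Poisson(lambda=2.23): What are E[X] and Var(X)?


E[X] = Var(X) = lambda = 2.23

2.23, 2.23


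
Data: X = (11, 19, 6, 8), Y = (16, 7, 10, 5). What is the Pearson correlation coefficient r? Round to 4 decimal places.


r = sum((xi-xbar)(yi-ybar)) / sqrt(sum((xi-xbar)^2) * sum((yi-ybar)^2))
n = 4, xbar = 44/4 = 11, ybar = 38/4 = 9.5
Sxy = sum((xi-xbar)(yi-ybar)) = -9
Sxx = sum((xi-xbar)^2) = 98
Syy = sum((yi-ybar)^2) = 69
sqrt(Sxx*Syy) ≈ 82.231381
r = Sxy / sqrt(Sxx*Syy) = -9 / 82.231381 ≈ -0.109447

-0.1094


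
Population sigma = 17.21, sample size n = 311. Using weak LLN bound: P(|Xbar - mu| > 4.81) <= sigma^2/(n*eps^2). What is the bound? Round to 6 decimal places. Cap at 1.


bound = min(1, sigma^2/(n*eps^2))
sigma^2 = 17.21^2 = 296.1841
n*eps^2 = 311 * 4.81^2 = 311 * 23.1361 = 7195.3271
sigma^2/(n*eps^2) = 296.1841 / 7195.3271 ≈ 0.04116340

0.041163


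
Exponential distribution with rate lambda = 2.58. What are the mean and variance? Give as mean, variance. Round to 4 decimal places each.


mean = 1/lam, var = 1/lam^2
mean = 1 / 2.58 = 50/129 ≈ 0.387597
lam^2 = 2.58^2 = 6.6564
var = 1 / 6.6564 ≈ 0.150231

0.3876, 0.1502


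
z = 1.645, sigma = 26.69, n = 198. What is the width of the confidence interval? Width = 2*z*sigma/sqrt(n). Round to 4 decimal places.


width = 2*z*sigma/sqrt(n)
2*z*sigma = 2 * 1.645 * 26.69 = 87.8101
sqrt(198) ≈ 14.071247
width = 87.8101 / 14.071247 ≈ 6.240392

6.2404


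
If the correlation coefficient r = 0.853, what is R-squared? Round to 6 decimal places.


R^2 = r^2 = (0.853)^2 = 0.727609

0.727609


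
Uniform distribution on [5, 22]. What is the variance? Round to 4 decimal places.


Var = (b-a)^2 / 12
(b-a)^2 = (22 - 5)^2 = 289
Var = 289/12 ≈ 24.083333

24.0833


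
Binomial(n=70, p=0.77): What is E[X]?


E[X] = n*p = 70 * 0.77 = 53.9

53.9


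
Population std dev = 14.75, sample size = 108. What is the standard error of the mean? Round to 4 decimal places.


SE = sigma / sqrt(n)
sqrt(108) ≈ 10.392305
SE = 14.75 / 10.392305 ≈ 1.419319

1.4193


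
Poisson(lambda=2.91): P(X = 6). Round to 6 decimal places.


P = e^(-lam) * lam^k / k!
e^(-2.91) ≈ 0.05447573
lam^k = 2.91^6 ≈ 607.236592
k! = 6! = 720
P = 0.05447573 * 607.236592 / 720 ≈ 0.045944

0.045944


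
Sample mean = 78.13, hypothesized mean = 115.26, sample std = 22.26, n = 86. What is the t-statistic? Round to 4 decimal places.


t = (xbar - mu0) / (s/sqrt(n))
xbar - mu0 = 78.13 - 115.26 = -37.13
sqrt(86) ≈ 9.27361850
s/sqrt(n) = 22.26 / 9.27361850 ≈ 2.40035753
t = -37.13 / 2.40035753 ≈ -15.468529

-15.4685


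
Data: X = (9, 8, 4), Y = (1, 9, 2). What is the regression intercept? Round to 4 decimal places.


a = ybar - b*xbar, where b = sum((xi-xbar)(yi-ybar)) / sum((xi-xbar)^2)
n = 3, xbar = 21/3 = 7, ybar = 12/3 = 4
Sxy = sum((xi-xbar)(yi-ybar)) = 5
Sxx = sum((xi-xbar)^2) = 14
b = Sxy / Sxx = 5/14 ≈ 0.357143
a = 4 - 0.357143 * 7 = 1.5

1.5000


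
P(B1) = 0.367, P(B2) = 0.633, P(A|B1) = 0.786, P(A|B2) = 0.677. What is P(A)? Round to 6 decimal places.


P(A) = P(A|B1)*P(B1) + P(A|B2)*P(B2)
P(A|B1)*P(B1) = 0.786 * 0.367 = 0.288462
P(A|B2)*P(B2) = 0.677 * 0.633 = 0.428541
P(A) = 0.288462 + 0.428541 = 0.717003

0.717003


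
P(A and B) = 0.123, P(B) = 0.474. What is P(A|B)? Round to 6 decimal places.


P(A|B) = P(A and B) / P(B) = 0.123 / 0.474 = 41/158 ≈ 0.25949367

0.259494


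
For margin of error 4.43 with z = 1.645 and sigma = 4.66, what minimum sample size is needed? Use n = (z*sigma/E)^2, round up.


z*sigma/E = 1.645 * 4.66 / 4.43 ≈ 1.730406
(z*sigma/E)^2 ≈ 2.994306
round up: n = 3

3


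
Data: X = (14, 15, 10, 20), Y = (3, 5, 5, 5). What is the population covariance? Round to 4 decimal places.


Cov = (1/n)*sum((xi-xbar)(yi-ybar))
n = 4, xbar = 59/4 = 14.75, ybar = 18/4 = 4.5
sum((xi-xbar)(yi-ybar)) = 1.5
Cov = 1.5 / 4 = 0.375

0.3750


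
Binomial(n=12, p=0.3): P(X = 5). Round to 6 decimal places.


P = C(n,k) * p^k * (1-p)^(n-k)
C(12,5) = 792
p^k = 0.3^5 = 0.00243
(1-p)^(n-k) = 0.7^7 = 0.0823543
P = 792 * 0.00243 * 0.0823543 ≈ 0.158496

0.158496


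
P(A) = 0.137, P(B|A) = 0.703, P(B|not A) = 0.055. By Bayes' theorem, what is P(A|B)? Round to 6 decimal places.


P(A|B) = P(B|A)*P(A) / P(B), P(B) = P(B|A)*P(A) + P(B|not A)*P(not A)
P(B|A)*P(A) = 0.703 * 0.137 = 0.096311
P(B|not A)*P(not A) = 0.055 * 0.863 = 0.047465
P(B) = 0.096311 + 0.047465 = 0.143776
P(A|B) = 0.096311 / 0.143776 ≈ 0.66986841

0.669868


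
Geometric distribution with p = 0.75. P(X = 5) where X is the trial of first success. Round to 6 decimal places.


P = (1-p)^(k-1) * p
(1-p)^(k-1) = 0.25^4 = 0.00390625
P = 0.00390625 * 0.75 = 3/1024 ≈ 0.002929688

0.002930


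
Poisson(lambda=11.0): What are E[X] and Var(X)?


E[X] = Var(X) = lambda = 11.0

11.0, 11.0


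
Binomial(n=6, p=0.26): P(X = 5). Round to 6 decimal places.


P = C(n,k) * p^k * (1-p)^(n-k)
C(6,5) = 6
p^k = 0.26^5 ≈ 0.001188138
(1-p)^(n-k) = 0.74^1 = 0.74
P = 6 * 0.001188138 * 0.74 ≈ 0.005275

0.005275


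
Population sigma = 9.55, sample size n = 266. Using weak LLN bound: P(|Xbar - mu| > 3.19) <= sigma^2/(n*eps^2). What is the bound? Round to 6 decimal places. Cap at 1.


bound = min(1, sigma^2/(n*eps^2))
sigma^2 = 9.55^2 = 91.2025
n*eps^2 = 266 * 3.19^2 = 266 * 10.1761 = 2706.8426
sigma^2/(n*eps^2) = 91.2025 / 2706.8426 ≈ 0.03369331

0.033693


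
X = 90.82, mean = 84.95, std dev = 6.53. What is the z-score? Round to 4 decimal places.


z = (X - mu) / sigma
X - mu = 90.82 - 84.95 = 5.87
z = 5.87 / 6.53 = 587/653 ≈ 0.898928

0.8989


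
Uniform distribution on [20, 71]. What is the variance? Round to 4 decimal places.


Var = (b-a)^2 / 12
(b-a)^2 = (71 - 20)^2 = 2601
Var = 2601/12 = 216.75

216.7500


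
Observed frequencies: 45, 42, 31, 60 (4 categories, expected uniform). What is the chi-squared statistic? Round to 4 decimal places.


chi2 = sum((O-E)^2/E), E = total/4
total = 178, E = 178/4 = 44.5
(45 - 44.5)^2 / 44.5 = 0.25 / 44.5 = 1/178 ≈ 0.005618
(42 - 44.5)^2 / 44.5 = 6.25 / 44.5 = 25/178 ≈ 0.140449
(31 - 44.5)^2 / 44.5 = 182.25 / 44.5 = 729/178 ≈ 4.095506
(60 - 44.5)^2 / 44.5 = 240.25 / 44.5 = 961/178 ≈ 5.398876
chi2 = 858/89 ≈ 9.640449

9.6404


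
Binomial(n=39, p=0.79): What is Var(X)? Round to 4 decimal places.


Var = n*p*(1-p) = 39 * 0.79 * 0.21 = 6.4701

6.4701


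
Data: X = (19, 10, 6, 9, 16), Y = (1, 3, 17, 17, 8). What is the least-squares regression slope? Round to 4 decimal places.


b = sum((xi-xbar)(yi-ybar)) / sum((xi-xbar)^2)
n = 5, xbar = 60/5 = 12, ybar = 46/5 = 9.2
Sxy = sum((xi-xbar)(yi-ybar)) = -120
Sxx = sum((xi-xbar)^2) = 114
b = Sxy / Sxx = -20/19 ≈ -1.052632

-1.0526


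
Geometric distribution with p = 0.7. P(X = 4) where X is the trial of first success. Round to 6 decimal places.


P = (1-p)^(k-1) * p
(1-p)^(k-1) = 0.3^3 = 0.027
P = 0.027 * 0.7 = 0.0189

0.018900


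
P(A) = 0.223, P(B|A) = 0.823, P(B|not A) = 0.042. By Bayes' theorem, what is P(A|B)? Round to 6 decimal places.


P(A|B) = P(B|A)*P(A) / P(B), P(B) = P(B|A)*P(A) + P(B|not A)*P(not A)
P(B|A)*P(A) = 0.823 * 0.223 = 0.183529
P(B|not A)*P(not A) = 0.042 * 0.777 = 0.032634
P(B) = 0.183529 + 0.032634 = 0.216163
P(A|B) = 0.183529 / 0.216163 ≈ 0.84903059

0.849031


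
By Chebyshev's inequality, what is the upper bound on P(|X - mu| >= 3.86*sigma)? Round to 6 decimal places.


P <= 1/k^2
k^2 = 3.86^2 = 14.8996
1/k^2 = 1 / 14.8996 ≈ 0.06711590

0.067116


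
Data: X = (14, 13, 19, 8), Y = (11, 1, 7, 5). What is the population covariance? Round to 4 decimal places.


Cov = (1/n)*sum((xi-xbar)(yi-ybar))
n = 4, xbar = 54/4 = 13.5, ybar = 24/4 = 6
sum((xi-xbar)(yi-ybar)) = 16
Cov = 16 / 4 = 4

4.0000


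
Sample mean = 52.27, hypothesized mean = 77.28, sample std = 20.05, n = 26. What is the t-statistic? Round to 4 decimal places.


t = (xbar - mu0) / (s/sqrt(n))
xbar - mu0 = 52.27 - 77.28 = -25.01
sqrt(26) ≈ 5.09901951
s/sqrt(n) = 20.05 / 5.09901951 ≈ 3.93212851
t = -25.01 / 3.93212851 ≈ -6.360423

-6.3604


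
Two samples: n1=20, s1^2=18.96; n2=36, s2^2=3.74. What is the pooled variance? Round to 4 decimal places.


sp^2 = ((n1-1)*s1^2 + (n2-1)*s2^2)/(n1+n2-2)
(n1-1)*s1^2 = 19 * 18.96 = 360.24
(n2-1)*s2^2 = 35 * 3.74 = 130.9
numerator = 360.24 + 130.9 = 491.14
n1+n2-2 = 54
sp^2 = 491.14 / 54 = 24557/2700 ≈ 9.095185

9.0952


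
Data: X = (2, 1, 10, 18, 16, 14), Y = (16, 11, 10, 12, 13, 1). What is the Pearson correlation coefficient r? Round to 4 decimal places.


r = sum((xi-xbar)(yi-ybar)) / sqrt(sum((xi-xbar)^2) * sum((yi-ybar)^2))
n = 6, xbar = 61/6 ≈ 10.166667, ybar = 63/6 = 10.5
Sxy = sum((xi-xbar)(yi-ybar)) = -59.5
Sxx = sum((xi-xbar)^2) = 1565/6 ≈ 260.833333
Syy = sum((yi-ybar)^2) = 129.5
sqrt(Sxx*Syy) ≈ 183.787695
r = Sxy / sqrt(Sxx*Syy) = -59.5 / 183.787695 ≈ -0.323743

-0.3237


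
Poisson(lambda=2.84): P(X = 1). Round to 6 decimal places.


P = e^(-lam) * lam^k / k!
e^(-2.84) ≈ 0.05842567
lam^k = 2.84^1 = 2.84
k! = 1! = 1
P = 0.05842567 * 2.84 / 1 ≈ 0.165929

0.165929


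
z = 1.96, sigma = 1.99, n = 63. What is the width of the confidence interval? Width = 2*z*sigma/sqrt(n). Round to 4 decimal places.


width = 2*z*sigma/sqrt(n)
2*z*sigma = 2 * 1.96 * 1.99 = 7.8008
sqrt(63) ≈ 7.937254
width = 7.8008 / 7.937254 ≈ 0.982808

0.9828


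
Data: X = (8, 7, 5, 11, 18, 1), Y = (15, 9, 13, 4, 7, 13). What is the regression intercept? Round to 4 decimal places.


a = ybar - b*xbar, where b = sum((xi-xbar)(yi-ybar)) / sum((xi-xbar)^2)
n = 6, xbar = 50/6 = 25/3 ≈ 8.333333, ybar = 61/6 ≈ 10.166667
Sxy = sum((xi-xbar)(yi-ybar)) = -232/3 ≈ -77.333333
Sxx = sum((xi-xbar)^2) = 502/3 ≈ 167.333333
b = Sxy / Sxx = -116/251 ≈ -0.462151
a = 10.166667 - (-0.462151) * 8.333333 = 7037/502 ≈ 14.017928

14.0179


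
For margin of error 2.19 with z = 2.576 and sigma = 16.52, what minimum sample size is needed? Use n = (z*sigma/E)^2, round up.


z*sigma/E = 2.576 * 16.52 / 2.19 ≈ 19.431744
(z*sigma/E)^2 ≈ 377.592686
round up: n = 378

378


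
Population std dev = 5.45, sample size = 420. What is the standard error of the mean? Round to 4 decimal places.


SE = sigma / sqrt(n)
sqrt(420) ≈ 20.493902
SE = 5.45 / 20.493902 ≈ 0.265933

0.2659


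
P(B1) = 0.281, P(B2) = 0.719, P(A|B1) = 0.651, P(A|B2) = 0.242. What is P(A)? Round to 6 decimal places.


P(A) = P(A|B1)*P(B1) + P(A|B2)*P(B2)
P(A|B1)*P(B1) = 0.651 * 0.281 = 0.182931
P(A|B2)*P(B2) = 0.242 * 0.719 = 0.173998
P(A) = 0.182931 + 0.173998 = 0.356929

0.356929


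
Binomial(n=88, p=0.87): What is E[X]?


E[X] = n*p = 88 * 0.87 = 76.56

76.56


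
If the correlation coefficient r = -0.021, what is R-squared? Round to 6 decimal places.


R^2 = r^2 = (-0.021)^2 = 0.000441

0.000441


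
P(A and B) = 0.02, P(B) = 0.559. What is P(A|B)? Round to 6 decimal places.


P(A|B) = P(A and B) / P(B) = 0.02 / 0.559 = 20/559 ≈ 0.03577818

0.035778


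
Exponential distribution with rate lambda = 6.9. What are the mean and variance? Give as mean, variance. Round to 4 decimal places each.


mean = 1/lam, var = 1/lam^2
mean = 1 / 6.9 = 10/69 ≈ 0.144928
lam^2 = 6.9^2 = 47.61
var = 1 / 47.61 = 100/4761 ≈ 0.021004

0.1449, 0.0210


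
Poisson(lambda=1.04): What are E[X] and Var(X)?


E[X] = Var(X) = lambda = 1.04

1.04, 1.04


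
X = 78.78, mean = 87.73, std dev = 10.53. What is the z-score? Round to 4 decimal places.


z = (X - mu) / sigma
X - mu = 78.78 - 87.73 = -8.95
z = -8.95 / 10.53 = -895/1053 ≈ -0.849953

-0.8500
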